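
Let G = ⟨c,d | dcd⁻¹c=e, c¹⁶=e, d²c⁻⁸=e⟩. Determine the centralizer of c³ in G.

⟨c³⟩ ⊆ C_G(c³) since powers of c³ commute with c³; so |C_G(c³)| ≥ |⟨c³⟩| = 16.
By orbit–stabilizer, |C_G(c³)| = |G| / |conj. class of c³| = 32 / 2 = 16.
The 16 elements commuting with c³ are {e, c, c², c³, c⁴, c⁵, c⁶, c⁷, c⁸, c⁹, c¹⁰, c¹¹, c¹², c¹³, c¹⁴, c¹⁵}.

Answer: {e, c, c², c³, c⁴, c⁵, c⁶, c⁷, c⁸, c⁹, c¹⁰, c¹¹, c¹², c¹³, c¹⁴, c¹⁵}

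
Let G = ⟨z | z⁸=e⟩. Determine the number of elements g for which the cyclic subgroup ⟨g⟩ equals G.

G is cyclic of order 8. An element generates G iff its order is 8, and a cyclic group of order 8 has exactly φ(8) = 4 such elements.

Answer: 4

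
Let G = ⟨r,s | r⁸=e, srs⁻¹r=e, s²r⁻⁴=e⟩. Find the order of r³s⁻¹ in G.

Compute successive powers until reaching e:
  (r³s⁻¹)¹ = r³s⁻¹, (r³s⁻¹)² = r⁴, (r³s⁻¹)³ = r³s, (r³s⁻¹)⁴ = e.
The smallest positive k with (r³s⁻¹)ᵏ = e is 4.

Answer: 4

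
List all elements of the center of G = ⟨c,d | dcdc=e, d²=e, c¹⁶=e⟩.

An element z ∈ Z(G) iff z commutes with every generator.
For example c⁸ is central: (c⁸)·c = c⁹ = c·(c⁸); (c⁸)·d = c⁸d = d·(c⁸).
Whereas c ∉ Z(G) since c·d = cd ≠ c¹⁵d = d·c.
Checking each of the 32 elements this way gives Z(G) = {e, c⁸}, of order 2.

Answer: {e, c⁸}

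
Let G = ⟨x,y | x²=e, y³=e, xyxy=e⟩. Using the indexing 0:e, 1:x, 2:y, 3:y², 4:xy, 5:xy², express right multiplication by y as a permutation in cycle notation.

(0 2 3)(1 4 5)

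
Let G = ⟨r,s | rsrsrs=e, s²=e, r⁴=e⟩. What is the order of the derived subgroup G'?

G' = [G, G] is generated by all commutators. The generator-pair commutators are: [r, s] = r²sr.
The subgroup they normally generate is {e, r², rs, sr³, r²sr, r³s, r²sr³, sr, rsr², sr²s, r²sr²s, r³sr²}, of order 12.
Check: |G/G'| = 24/12 = 2 is the order of the abelianisation.

Answer: 12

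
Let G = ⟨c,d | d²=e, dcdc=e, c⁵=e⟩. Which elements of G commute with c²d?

⟨c²d⟩ ⊆ C_G(c²d) since powers of c²d commute with c²d; so |C_G(c²d)| ≥ |⟨c²d⟩| = 2.
By orbit–stabilizer, |C_G(c²d)| = |G| / |conj. class of c²d| = 10 / 5 = 2.
The 2 elements commuting with c²d are {e, c²d}.

Answer: {e, c²d}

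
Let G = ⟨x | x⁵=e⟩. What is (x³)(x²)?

Compute (x³) · (x²) by multiplying left to right and reducing via the relations at each step:
  (x³) · x² = e

Answer: e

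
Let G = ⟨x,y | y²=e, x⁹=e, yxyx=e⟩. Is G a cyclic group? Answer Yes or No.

Every cyclic group is abelian. But x·y = xy while y·x = x⁸y, so x·y ≠ y·x and G is not abelian. Hence G is not cyclic.

Answer: No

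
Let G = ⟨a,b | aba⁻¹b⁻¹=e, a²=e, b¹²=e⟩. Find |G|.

Enumerate words in the generators, reducing via the relations: the distinct elements are
  {a, b, e, ab, b², b³, b⁴, b⁵, b⁶, b⁷, b⁸, b⁹, ab², ab³, ab⁴, ab⁵, ab⁶, ab⁷, ab⁸, ab⁹, b¹¹, b¹⁰, ab¹¹, ab¹⁰}.
No further products give new elements, so |G| = 24.

Answer: 24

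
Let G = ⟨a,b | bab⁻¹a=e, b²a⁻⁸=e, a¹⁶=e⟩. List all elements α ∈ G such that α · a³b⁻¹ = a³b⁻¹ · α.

⟨a³b⁻¹⟩ ⊆ C_G(a³b⁻¹) since powers of a³b⁻¹ commute with a³b⁻¹; so |C_G(a³b⁻¹)| ≥ |⟨a³b⁻¹⟩| = 4.
By orbit–stabilizer, |C_G(a³b⁻¹)| = |G| / |conj. class of a³b⁻¹| = 32 / 8 = 4.
The 4 elements commuting with a³b⁻¹ are {e, a⁸, a³b, a³b⁻¹}.

Answer: {e, a⁸, a³b, a³b⁻¹}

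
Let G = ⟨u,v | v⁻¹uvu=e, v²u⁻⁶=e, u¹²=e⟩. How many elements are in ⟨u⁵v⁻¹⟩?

|⟨u⁵v⁻¹⟩| equals the order of u⁵v⁻¹. Compute successive powers until reaching e:
  (u⁵v⁻¹)¹ = u⁵v⁻¹, (u⁵v⁻¹)² = u⁶, (u⁵v⁻¹)³ = u⁵v, (u⁵v⁻¹)⁴ = e.
The smallest positive k with (u⁵v⁻¹)ᵏ = e is 4, so |⟨u⁵v⁻¹⟩| = 4.

Answer: 4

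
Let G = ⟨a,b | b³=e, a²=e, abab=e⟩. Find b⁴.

Compute successive powers of b, reducing at each step:
  b²: b · b = b²
  b³: (b²) · b = e
  b⁴: e · b = b

Answer: b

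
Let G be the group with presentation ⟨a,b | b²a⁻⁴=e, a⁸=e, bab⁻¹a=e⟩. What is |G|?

Enumerate words in the generators, reducing via the relations: the distinct elements are
  {a, b, e, ab, a², a³, a⁴, a⁵, a⁶, a⁷, a²b, a³b, b⁻¹, ab⁻¹, a²b⁻¹, a³b⁻¹}.
No further products give new elements, so |G| = 16.

Answer: 16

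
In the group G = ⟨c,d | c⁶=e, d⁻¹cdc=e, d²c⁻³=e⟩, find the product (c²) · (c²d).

Compute (c²) · (c²d) by multiplying left to right and reducing via the relations at each step:
  (c²) · c² = c⁴
  (c⁴) · d = cd⁻¹

Answer: cd⁻¹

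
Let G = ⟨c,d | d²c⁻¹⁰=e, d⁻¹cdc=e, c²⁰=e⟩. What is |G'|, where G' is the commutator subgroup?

G' = [G, G] is generated by all commutators. The generator-pair commutators are: [c, d] = c².
The subgroup they normally generate is {e, c², c⁴, c⁶, c⁸, c¹⁰, c¹², c¹⁴, c¹⁶, c¹⁸}, of order 10.
Check: |G/G'| = 40/10 = 4 is the order of the abelianisation.

Answer: 10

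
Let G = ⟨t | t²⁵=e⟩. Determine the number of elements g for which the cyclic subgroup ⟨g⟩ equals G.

G is cyclic of order 25. An element generates G iff its order is 25, and a cyclic group of order 25 has exactly φ(25) = 20 such elements.

Answer: 20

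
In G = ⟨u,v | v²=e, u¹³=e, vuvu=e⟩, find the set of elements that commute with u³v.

⟨u³v⟩ ⊆ C_G(u³v) since powers of u³v commute with u³v; so |C_G(u³v)| ≥ |⟨u³v⟩| = 2.
By orbit–stabilizer, |C_G(u³v)| = |G| / |conj. class of u³v| = 26 / 13 = 2.
The 2 elements commuting with u³v are {e, u³v}.

Answer: {e, u³v}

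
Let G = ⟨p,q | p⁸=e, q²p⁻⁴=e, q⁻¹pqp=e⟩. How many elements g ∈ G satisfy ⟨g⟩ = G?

⟨g⟩ = G would require ord(g) = |G| = 16, but the maximum element order in G is 8 < 16. So G is not cyclic and no single element generates it: the count is 0.

Answer: 0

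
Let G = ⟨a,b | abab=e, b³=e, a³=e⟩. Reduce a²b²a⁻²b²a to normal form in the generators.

Multiply left to right, reducing at each step:
  (a²) · b² = a²b²
  (a²b²) · a⁻² = ba²
  (ba²) · b² = b²a
  (b²a) · a = ab

Answer: ab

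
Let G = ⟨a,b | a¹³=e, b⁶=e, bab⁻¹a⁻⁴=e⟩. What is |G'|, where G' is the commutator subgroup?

G' = [G, G] is generated by all commutators. The generator-pair commutators are: [a, b] = a¹⁰.
The subgroup they normally generate is {e, a, a², a³, a⁴, a⁵, a⁶, a⁷, a⁸, a⁹, a¹⁰, a¹¹, a¹²}, of order 13.
Check: |G/G'| = 78/13 = 6 is the order of the abelianisation.

Answer: 13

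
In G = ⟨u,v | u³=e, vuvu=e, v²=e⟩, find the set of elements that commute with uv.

⟨uv⟩ ⊆ C_G(uv) since powers of uv commute with uv; so |C_G(uv)| ≥ |⟨uv⟩| = 2.
By orbit–stabilizer, |C_G(uv)| = |G| / |conj. class of uv| = 6 / 3 = 2.
The 2 elements commuting with uv are {e, uv}.

Answer: {e, uv}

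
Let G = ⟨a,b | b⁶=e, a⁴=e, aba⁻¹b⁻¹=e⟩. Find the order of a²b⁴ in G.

Compute successive powers until reaching e:
  (a²b⁴)¹ = a²b⁴, (a²b⁴)² = b², (a²b⁴)³ = a², (a²b⁴)⁴ = b⁴, (a²b⁴)⁵ = a²b², (a²b⁴)⁶ = e.
The smallest positive k with (a²b⁴)ᵏ = e is 6.

Answer: 6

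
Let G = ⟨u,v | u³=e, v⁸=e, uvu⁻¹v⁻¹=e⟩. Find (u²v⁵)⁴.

Compute successive powers of (u²v⁵), reducing at each step:
  (u²v⁵)²: (u²v⁵) · u² = uv⁵;   (uv⁵) · v⁵ = uv²
  (u²v⁵)³: (uv²) · u² = v²;   (v²) · v⁵ = v⁷
  (u²v⁵)⁴: (v⁷) · u² = u²v⁷;   (u²v⁷) · v⁵ = u²v⁴

Answer: u²v⁴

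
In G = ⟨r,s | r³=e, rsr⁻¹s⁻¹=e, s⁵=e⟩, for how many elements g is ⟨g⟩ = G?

G is cyclic of order 15. An element generates G iff its order is 15, and a cyclic group of order 15 has exactly φ(15) = 8 such elements.

Answer: 8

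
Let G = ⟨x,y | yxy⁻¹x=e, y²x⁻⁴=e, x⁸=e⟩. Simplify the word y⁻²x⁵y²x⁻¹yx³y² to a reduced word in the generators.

Multiply left to right, reducing at each step:
  (x⁴) · x⁵ = x
  x · y² = x⁵
  (x⁵) · x⁻¹ = x⁴
  (x⁴) · y = y⁻¹
  (y⁻¹) · x³ = xy
  (xy) · y² = xy⁻¹

Answer: xy⁻¹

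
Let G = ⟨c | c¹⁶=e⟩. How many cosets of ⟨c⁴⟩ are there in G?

First find ord(c⁴) by computing successive powers:
  (c⁴)¹ = c⁴, (c⁴)² = c⁸, (c⁴)³ = c¹², (c⁴)⁴ = e.
So |⟨c⁴⟩| = ord(c⁴) = 4. With |G| = 16, by Lagrange [G : ⟨c⁴⟩] = 16/4 = 4.

Answer: 4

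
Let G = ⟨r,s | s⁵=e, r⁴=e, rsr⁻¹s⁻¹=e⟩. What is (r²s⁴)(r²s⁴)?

Compute (r²s⁴) · (r²s⁴) by multiplying left to right and reducing via the relations at each step:
  (r²s⁴) · r² = s⁴
  (s⁴) · s⁴ = s³

Answer: s³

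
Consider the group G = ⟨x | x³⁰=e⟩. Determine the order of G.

G is generated by a single element, so G is cyclic. The relator gives x³⁰ = e and no smaller power is forced to be e, so the 30 powers {e, x, x², x³, x⁴, x⁵, x⁶, x⁷, x⁸, x⁹, x²², x²³, x²¹, x²⁰, x²⁴, x²⁵, x²⁶, x²⁷, x²⁸, x²⁹, x¹², x¹³, x¹¹, x¹⁰, x¹⁴, x¹⁵, x¹⁶, x¹⁷, x¹⁸, x¹⁹} are distinct. Hence |G| = 30.

Answer: 30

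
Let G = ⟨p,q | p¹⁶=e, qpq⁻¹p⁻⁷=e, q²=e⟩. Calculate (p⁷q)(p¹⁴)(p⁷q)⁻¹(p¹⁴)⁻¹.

[(p⁷q), (p¹⁴)] = (p⁷q)·(p¹⁴)·(p⁷q)⁻¹·(p¹⁴)⁻¹.
  (p⁷q) · (p¹⁴) = p⁹q
  (p⁹q) · (p¹⁵q) = p²
  (p²) · (p²) = p⁴

Answer: p⁴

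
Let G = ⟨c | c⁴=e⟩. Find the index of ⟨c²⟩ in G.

First find ord(c²) by computing successive powers:
  (c²)¹ = c², (c²)² = e.
So |⟨c²⟩| = ord(c²) = 2. With |G| = 4, by Lagrange [G : ⟨c²⟩] = 4/2 = 2.

Answer: 2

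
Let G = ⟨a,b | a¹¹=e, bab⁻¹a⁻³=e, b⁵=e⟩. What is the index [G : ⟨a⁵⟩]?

First find ord(a⁵) by computing successive powers:
  (a⁵)¹ = a⁵, (a⁵)² = a¹⁰, (a⁵)³ = a⁴, (a⁵)⁴ = a⁹, (a⁵)⁵ = a³, (a⁵)⁶ = a⁸, (a⁵)⁷ = a², (a⁵)⁸ = a⁷, (a⁵)⁹ = a, (a⁵)¹⁰ = a⁶, (a⁵)¹¹ = e.
So |⟨a⁵⟩| = ord(a⁵) = 11. With |G| = 55, by Lagrange [G : ⟨a⁵⟩] = 55/11 = 5.

Answer: 5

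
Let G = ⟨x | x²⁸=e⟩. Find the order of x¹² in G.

Compute successive powers until reaching e:
  (x¹²)¹ = x¹², (x¹²)² = x²⁴, (x¹²)³ = x⁸, (x¹²)⁴ = x²⁰, (x¹²)⁵ = x⁴, (x¹²)⁶ = x¹⁶, (x¹²)⁷ = e.
The smallest positive k with (x¹²)ᵏ = e is 7.

Answer: 7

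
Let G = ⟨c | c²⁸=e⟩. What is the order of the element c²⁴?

Compute successive powers until reaching e:
  (c²⁴)¹ = c²⁴, (c²⁴)² = c²⁰, (c²⁴)³ = c¹⁶, (c²⁴)⁴ = c¹², (c²⁴)⁵ = c⁸, (c²⁴)⁶ = c⁴, (c²⁴)⁷ = e.
The smallest positive k with (c²⁴)ᵏ = e is 7.

Answer: 7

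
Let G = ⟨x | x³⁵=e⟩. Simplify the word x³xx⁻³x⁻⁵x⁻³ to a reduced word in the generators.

Multiply left to right, reducing at each step:
  (x³) · x = x⁴
  (x⁴) · x⁻³ = x
  x · x⁻⁵ = x³¹
  (x³¹) · x⁻³ = x²⁸

Answer: x²⁸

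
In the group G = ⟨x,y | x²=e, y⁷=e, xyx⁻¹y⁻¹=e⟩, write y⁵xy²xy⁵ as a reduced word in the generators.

Multiply left to right, reducing at each step:
  (y⁵) · x = xy⁵
  (xy⁵) · y² = x
  x · x = e
  e · y⁵ = y⁵

Answer: y⁵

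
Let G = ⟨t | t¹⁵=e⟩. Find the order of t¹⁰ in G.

Compute successive powers until reaching e:
  (t¹⁰)¹ = t¹⁰, (t¹⁰)² = t⁵, (t¹⁰)³ = e.
The smallest positive k with (t¹⁰)ᵏ = e is 3.

Answer: 3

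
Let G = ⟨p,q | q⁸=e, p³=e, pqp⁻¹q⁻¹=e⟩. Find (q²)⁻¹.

The order of (q²) is 4 (smallest k with (q²)ᵏ = e), so (q²)⁻¹ = (q²)³ = q⁶.
Check: (q²) · (q⁶) → (q²) · q⁶ = e, giving e as required.

Answer: q⁶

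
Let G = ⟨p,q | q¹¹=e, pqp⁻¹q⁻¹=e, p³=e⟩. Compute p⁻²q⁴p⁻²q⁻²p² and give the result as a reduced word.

Multiply left to right, reducing at each step:
  p · q⁴ = pq⁴
  (pq⁴) · p⁻² = p²q⁴
  (p²q⁴) · q⁻² = p²q²
  (p²q²) · p² = pq²

Answer: pq²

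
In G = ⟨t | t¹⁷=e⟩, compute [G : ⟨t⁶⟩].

First find ord(t⁶) by computing successive powers:
  (t⁶)¹ = t⁶, (t⁶)² = t¹², (t⁶)³ = t, (t⁶)⁴ = t⁷, (t⁶)⁵ = t¹³, (t⁶)⁶ = t², (t⁶)⁷ = t⁸, (t⁶)⁸ = t¹⁴, (t⁶)⁹ = t³, (t⁶)¹⁰ = t⁹, (t⁶)¹¹ = t¹⁵, (t⁶)¹² = t⁴, (t⁶)¹³ = t¹⁰, (t⁶)¹⁴ = t¹⁶, (t⁶)¹⁵ = t⁵, (t⁶)¹⁶ = t¹¹, (t⁶)¹⁷ = e.
So |⟨t⁶⟩| = ord(t⁶) = 17. With |G| = 17, by Lagrange [G : ⟨t⁶⟩] = 17/17 = 1.

Answer: 1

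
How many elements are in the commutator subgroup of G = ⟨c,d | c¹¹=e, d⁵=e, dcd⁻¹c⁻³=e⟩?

G' = [G, G] is generated by all commutators. The generator-pair commutators are: [c, d] = c⁹.
The subgroup they normally generate is {e, c, c², c³, c⁴, c⁵, c⁶, c⁷, c⁸, c⁹, c¹⁰}, of order 11.
Check: |G/G'| = 55/11 = 5 is the order of the abelianisation.

Answer: 11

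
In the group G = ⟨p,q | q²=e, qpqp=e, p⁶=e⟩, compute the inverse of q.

The order of q is 2 (smallest k with qᵏ = e), so q⁻¹ = q¹ = q.
Check: q · q → q · q = e, giving e as required.

Answer: q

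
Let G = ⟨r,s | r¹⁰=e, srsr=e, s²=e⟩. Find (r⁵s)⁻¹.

The order of (r⁵s) is 2 (smallest k with (r⁵s)ᵏ = e), so (r⁵s)⁻¹ = (r⁵s)¹ = r⁵s.
Check: (r⁵s) · (r⁵s) → (r⁵s) · r⁵ = s;   s · s = e, giving e as required.

Answer: r⁵s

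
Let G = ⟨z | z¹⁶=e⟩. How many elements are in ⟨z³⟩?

|⟨z³⟩| equals the order of z³. Compute successive powers until reaching e:
  (z³)¹ = z³, (z³)² = z⁶, (z³)³ = z⁹, (z³)⁴ = z¹², (z³)⁵ = z¹⁵, (z³)⁶ = z², (z³)⁷ = z⁵, (z³)⁸ = z⁸, (z³)⁹ = z¹¹, (z³)¹⁰ = z¹⁴, (z³)¹¹ = z, (z³)¹² = z⁴, (z³)¹³ = z⁷, (z³)¹⁴ = z¹⁰, (z³)¹⁵ = z¹³, (z³)¹⁶ = e.
The smallest positive k with (z³)ᵏ = e is 16, so |⟨z³⟩| = 16.

Answer: 16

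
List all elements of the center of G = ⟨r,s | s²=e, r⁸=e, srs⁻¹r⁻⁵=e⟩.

An element z ∈ Z(G) iff z commutes with every generator.
For example r² is central: (r²)·r = r³ = r·(r²); (r²)·s = r²s = s·(r²).
Whereas r ∉ Z(G) since r·s = rs ≠ r⁵s = s·r.
Checking each of the 16 elements this way gives Z(G) = {e, r², r⁴, r⁶}, of order 4.

Answer: {e, r², r⁴, r⁶}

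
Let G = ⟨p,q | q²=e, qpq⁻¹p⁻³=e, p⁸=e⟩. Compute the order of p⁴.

Compute successive powers until reaching e:
  (p⁴)¹ = p⁴, (p⁴)² = e.
The smallest positive k with (p⁴)ᵏ = e is 2.

Answer: 2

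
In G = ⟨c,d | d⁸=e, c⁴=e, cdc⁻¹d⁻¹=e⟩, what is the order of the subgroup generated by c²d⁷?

|⟨c²d⁷⟩| equals the order of c²d⁷. Compute successive powers until reaching e:
  (c²d⁷)¹ = c²d⁷, (c²d⁷)² = d⁶, (c²d⁷)³ = c²d⁵, (c²d⁷)⁴ = d⁴, (c²d⁷)⁵ = c²d³, (c²d⁷)⁶ = d², (c²d⁷)⁷ = c²d, (c²d⁷)⁸ = e.
The smallest positive k with (c²d⁷)ᵏ = e is 8, so |⟨c²d⁷⟩| = 8.

Answer: 8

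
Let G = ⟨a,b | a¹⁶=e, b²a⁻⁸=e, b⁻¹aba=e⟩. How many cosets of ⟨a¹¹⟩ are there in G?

First find ord(a¹¹) by computing successive powers:
  (a¹¹)¹ = a¹¹, (a¹¹)² = a⁶, (a¹¹)³ = a, (a¹¹)⁴ = a¹², (a¹¹)⁵ = a⁷, (a¹¹)⁶ = a², (a¹¹)⁷ = a¹³, (a¹¹)⁸ = a⁸, (a¹¹)⁹ = a³, (a¹¹)¹⁰ = a¹⁴, (a¹¹)¹¹ = a⁹, (a¹¹)¹² = a⁴, (a¹¹)¹³ = a¹⁵, (a¹¹)¹⁴ = a¹⁰, (a¹¹)¹⁵ = a⁵, (a¹¹)¹⁶ = e.
So |⟨a¹¹⟩| = ord(a¹¹) = 16. With |G| = 32, by Lagrange [G : ⟨a¹¹⟩] = 32/16 = 2.

Answer: 2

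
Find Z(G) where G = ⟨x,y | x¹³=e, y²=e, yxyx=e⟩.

An element z ∈ Z(G) iff z commutes with every generator.
For example e is central: e·x = x = x·e; e·y = y = y·e.
Whereas x ∉ Z(G) since x·y = xy ≠ x¹²y = y·x.
Checking each of the 26 elements this way gives Z(G) = {e}, of order 1.

Answer: {e}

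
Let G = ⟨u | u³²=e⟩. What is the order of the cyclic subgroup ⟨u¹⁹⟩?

|⟨u¹⁹⟩| equals the order of u¹⁹. Compute successive powers until reaching e:
  (u¹⁹)¹ = u¹⁹, (u¹⁹)² = u⁶, (u¹⁹)³ = u²⁵, (u¹⁹)⁴ = u¹², (u¹⁹)⁵ = u³¹, (u¹⁹)⁶ = u¹⁸, (u¹⁹)⁷ = u⁵, (u¹⁹)⁸ = u²⁴, (u¹⁹)⁹ = u¹¹, (u¹⁹)¹⁰ = u³⁰, (u¹⁹)¹¹ = u¹⁷, (u¹⁹)¹² = u⁴, (u¹⁹)¹³ = u²³, (u¹⁹)¹⁴ = u¹⁰, (u¹⁹)¹⁵ = u²⁹, (u¹⁹)¹⁶ = u¹⁶, (u¹⁹)¹⁷ = u³, (u¹⁹)¹⁸ = u²², (u¹⁹)¹⁹ = u⁹, (u¹⁹)²⁰ = u²⁸, (u¹⁹)²¹ = u¹⁵, (u¹⁹)²² = u², (u¹⁹)²³ = u²¹, (u¹⁹)²⁴ = u⁸, (u¹⁹)²⁵ = u²⁷, (u¹⁹)²⁶ = u¹⁴, (u¹⁹)²⁷ = u, (u¹⁹)²⁸ = u²⁰, (u¹⁹)²⁹ = u⁷, (u¹⁹)³⁰ = u²⁶, (u¹⁹)³¹ = u¹³, (u¹⁹)³² = e.
The smallest positive k with (u¹⁹)ᵏ = e is 32, so |⟨u¹⁹⟩| = 32.

Answer: 32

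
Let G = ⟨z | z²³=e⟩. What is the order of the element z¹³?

Compute successive powers until reaching e:
  (z¹³)¹ = z¹³, (z¹³)² = z³, (z¹³)³ = z¹⁶, (z¹³)⁴ = z⁶, (z¹³)⁵ = z¹⁹, (z¹³)⁶ = z⁹, (z¹³)⁷ = z²², (z¹³)⁸ = z¹², (z¹³)⁹ = z², (z¹³)¹⁰ = z¹⁵, (z¹³)¹¹ = z⁵, (z¹³)¹² = z¹⁸, (z¹³)¹³ = z⁸, (z¹³)¹⁴ = z²¹, (z¹³)¹⁵ = z¹¹, (z¹³)¹⁶ = z, (z¹³)¹⁷ = z¹⁴, (z¹³)¹⁸ = z⁴, (z¹³)¹⁹ = z¹⁷, (z¹³)²⁰ = z⁷, (z¹³)²¹ = z²⁰, (z¹³)²² = z¹⁰, (z¹³)²³ = e.
The smallest positive k with (z¹³)ᵏ = e is 23.

Answer: 23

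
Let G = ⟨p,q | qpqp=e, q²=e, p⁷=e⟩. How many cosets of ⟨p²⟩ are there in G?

First find ord(p²) by computing successive powers:
  (p²)¹ = p², (p²)² = p⁴, (p²)³ = p⁶, (p²)⁴ = p, (p²)⁵ = p³, (p²)⁶ = p⁵, (p²)⁷ = e.
So |⟨p²⟩| = ord(p²) = 7. With |G| = 14, by Lagrange [G : ⟨p²⟩] = 14/7 = 2.

Answer: 2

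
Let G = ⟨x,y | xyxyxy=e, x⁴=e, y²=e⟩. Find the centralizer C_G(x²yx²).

⟨x²yx²⟩ ⊆ C_G(x²yx²) since powers of x²yx² commute with x²yx²; so |C_G(x²yx²)| ≥ |⟨x²yx²⟩| = 2.
By orbit–stabilizer, |C_G(x²yx²)| = |G| / |conj. class of x²yx²| = 24 / 6 = 4.
The 4 elements commuting with x²yx² are {e, y, x²yx², x²yx²y}.

Answer: {e, y, x²yx², x²yx²y}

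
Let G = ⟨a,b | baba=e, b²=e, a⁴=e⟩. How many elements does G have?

Enumerate words in the generators, reducing via the relations: the distinct elements are
  {a, b, e, ab, a², a³, a²b, a³b}.
No further products give new elements, so |G| = 8.

Answer: 8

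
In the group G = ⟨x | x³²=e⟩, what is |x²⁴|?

Compute successive powers until reaching e:
  (x²⁴)¹ = x²⁴, (x²⁴)² = x¹⁶, (x²⁴)³ = x⁸, (x²⁴)⁴ = e.
The smallest positive k with (x²⁴)ᵏ = e is 4.

Answer: 4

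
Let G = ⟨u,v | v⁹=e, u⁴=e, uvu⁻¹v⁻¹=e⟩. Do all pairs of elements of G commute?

Each pair of generators commutes: u·v = uv = v·u. Since the generators pairwise commute, every element of G commutes with every other, so G is abelian.

Answer: Yes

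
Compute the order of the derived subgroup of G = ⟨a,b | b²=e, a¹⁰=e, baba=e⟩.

G' = [G, G] is generated by all commutators. The generator-pair commutators are: [a, b] = a².
The subgroup they normally generate is {e, a², a⁴, a⁶, a⁸}, of order 5.
Check: |G/G'| = 20/5 = 4 is the order of the abelianisation.

Answer: 5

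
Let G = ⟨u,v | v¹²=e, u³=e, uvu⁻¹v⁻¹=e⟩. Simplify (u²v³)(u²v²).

Compute (u²v³) · (u²v²) by multiplying left to right and reducing via the relations at each step:
  (u²v³) · u² = uv³
  (uv³) · v² = uv⁵

Answer: uv⁵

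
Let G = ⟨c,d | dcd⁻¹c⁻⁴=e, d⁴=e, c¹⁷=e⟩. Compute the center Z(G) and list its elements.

An element z ∈ Z(G) iff z commutes with every generator.
For example e is central: e·c = c = c·e; e·d = d = d·e.
Whereas c ∉ Z(G) since c·d = cd ≠ c⁴d = d·c.
Checking each of the 68 elements this way gives Z(G) = {e}, of order 1.

Answer: {e}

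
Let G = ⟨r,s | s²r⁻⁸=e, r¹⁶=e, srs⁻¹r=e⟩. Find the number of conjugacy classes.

The conjugacy classes (representative and size) are:
  [e] (size 1), [r] (size 2), [r¹⁴] (size 2), [r¹³] (size 2), [r¹²] (size 2), [r⁵] (size 2), [r¹⁰] (size 2), [r⁷] (size 2), [r⁸] (size 1), [s⁻¹] (size 8), [r⁷s⁻¹] (size 8).
Class equation: 1 + 2 + 2 + 2 + 2 + 2 + 2 + 2 + 1 + 8 + 8 = 32 = |G|. So G has 11 conjugacy classes.

Answer: 11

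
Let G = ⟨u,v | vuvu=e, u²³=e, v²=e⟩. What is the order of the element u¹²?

Compute successive powers until reaching e:
  (u¹²)¹ = u¹², (u¹²)² = u, (u¹²)³ = u¹³, (u¹²)⁴ = u², (u¹²)⁵ = u¹⁴, (u¹²)⁶ = u³, (u¹²)⁷ = u¹⁵, (u¹²)⁸ = u⁴, (u¹²)⁹ = u¹⁶, (u¹²)¹⁰ = u⁵, (u¹²)¹¹ = u¹⁷, (u¹²)¹² = u⁶, (u¹²)¹³ = u¹⁸, (u¹²)¹⁴ = u⁷, (u¹²)¹⁵ = u¹⁹, (u¹²)¹⁶ = u⁸, (u¹²)¹⁷ = u²⁰, (u¹²)¹⁸ = u⁹, (u¹²)¹⁹ = u²¹, (u¹²)²⁰ = u¹⁰, (u¹²)²¹ = u²², (u¹²)²² = u¹¹, (u¹²)²³ = e.
The smallest positive k with (u¹²)ᵏ = e is 23.

Answer: 23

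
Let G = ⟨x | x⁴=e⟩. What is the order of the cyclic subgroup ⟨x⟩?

|⟨x⟩| equals the order of x. Compute successive powers until reaching e:
  x¹ = x, x² = x², x³ = x³, x⁴ = e.
The smallest positive k with xᵏ = e is 4, so |⟨x⟩| = 4.

Answer: 4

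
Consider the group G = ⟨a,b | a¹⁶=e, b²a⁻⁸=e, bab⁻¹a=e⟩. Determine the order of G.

Enumerate words in the generators, reducing via the relations: the distinct elements are
  {a, b, e, ab, a², a³, a⁴, a⁵, a⁶, a⁷, a⁸, a⁹, a²b, a³b, a¹², a¹³, a¹¹, a¹⁰, a¹⁴, a¹⁵, a⁴b, a⁵b, a⁶b, a⁷b, b⁻¹, ab⁻¹, a²b⁻¹, a³b⁻¹, a⁴b⁻¹, a⁵b⁻¹, a⁶b⁻¹, a⁷b⁻¹}.
No further products give new elements, so |G| = 32.

Answer: 32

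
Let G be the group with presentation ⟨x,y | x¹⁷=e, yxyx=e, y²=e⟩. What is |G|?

Enumerate words in the generators, reducing via the relations: the distinct elements are
  {e, x, y, xy, x², x³, x⁴, x⁵, x⁶, x⁷, x⁸, x⁹, x²y, x³y, x¹², x¹³, x¹¹, x¹⁰, x¹⁴, x¹⁵, x¹⁶, x⁴y, x⁵y, x⁶y, x⁷y, x⁸y, x⁹y, x¹²y, x¹³y, x¹¹y, x¹⁰y, x¹⁴y, x¹⁵y, x¹⁶y}.
No further products give new elements, so |G| = 34.

Answer: 34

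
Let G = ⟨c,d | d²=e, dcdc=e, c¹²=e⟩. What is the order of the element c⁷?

Compute successive powers until reaching e:
  (c⁷)¹ = c⁷, (c⁷)² = c², (c⁷)³ = c⁹, (c⁷)⁴ = c⁴, (c⁷)⁵ = c¹¹, (c⁷)⁶ = c⁶, (c⁷)⁷ = c, (c⁷)⁸ = c⁸, (c⁷)⁹ = c³, (c⁷)¹⁰ = c¹⁰, (c⁷)¹¹ = c⁵, (c⁷)¹² = e.
The smallest positive k with (c⁷)ᵏ = e is 12.

Answer: 12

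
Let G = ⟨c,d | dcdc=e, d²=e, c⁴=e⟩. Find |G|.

Enumerate words in the generators, reducing via the relations: the distinct elements are
  {c, d, e, cd, c², c³, c²d, c³d}.
No further products give new elements, so |G| = 8.

Answer: 8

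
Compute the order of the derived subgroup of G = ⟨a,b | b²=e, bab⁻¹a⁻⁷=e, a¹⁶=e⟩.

G' = [G, G] is generated by all commutators. The generator-pair commutators are: [a, b] = a¹⁰.
The subgroup they normally generate is {e, a², a⁴, a⁶, a⁸, a¹⁰, a¹², a¹⁴}, of order 8.
Check: |G/G'| = 32/8 = 4 is the order of the abelianisation.

Answer: 8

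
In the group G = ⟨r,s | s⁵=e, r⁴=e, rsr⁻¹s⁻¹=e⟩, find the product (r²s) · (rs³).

Compute (r²s) · (rs³) by multiplying left to right and reducing via the relations at each step:
  (r²s) · r = r³s
  (r³s) · s³ = r³s⁴

Answer: r³s⁴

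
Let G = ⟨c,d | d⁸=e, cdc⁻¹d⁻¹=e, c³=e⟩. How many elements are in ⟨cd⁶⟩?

|⟨cd⁶⟩| equals the order of cd⁶. Compute successive powers until reaching e:
  (cd⁶)¹ = cd⁶, (cd⁶)² = c²d⁴, (cd⁶)³ = d², (cd⁶)⁴ = c, (cd⁶)⁵ = c²d⁶, (cd⁶)⁶ = d⁴, (cd⁶)⁷ = cd², (cd⁶)⁸ = c², (cd⁶)⁹ = d⁶, (cd⁶)¹⁰ = cd⁴, (cd⁶)¹¹ = c²d², (cd⁶)¹² = e.
The smallest positive k with (cd⁶)ᵏ = e is 12, so |⟨cd⁶⟩| = 12.

Answer: 12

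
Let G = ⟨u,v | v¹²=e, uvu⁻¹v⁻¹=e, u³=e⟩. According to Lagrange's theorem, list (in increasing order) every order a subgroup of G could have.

|G| = 36 = 2² · 3². By Lagrange's theorem the order of any subgroup divides 36; the divisors of 36 are 1, 2, 3, 4, 6, 9, 12, 18, 36.

Answer: 1, 2, 3, 4, 6, 9, 12, 18, 36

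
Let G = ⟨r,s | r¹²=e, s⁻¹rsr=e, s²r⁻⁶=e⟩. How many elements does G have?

Enumerate words in the generators, reducing via the relations: the distinct elements are
  {e, r, s, rs, r², r³, r⁴, r⁵, r⁶, r⁷, r⁸, r⁹, r²s, r³s, r¹¹, r¹⁰, r⁴s, r⁵s, s⁻¹, rs⁻¹, r²s⁻¹, r³s⁻¹, r⁴s⁻¹, r⁵s⁻¹}.
No further products give new elements, so |G| = 24.

Answer: 24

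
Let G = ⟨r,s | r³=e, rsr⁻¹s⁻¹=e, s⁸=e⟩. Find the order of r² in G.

Compute successive powers until reaching e:
  (r²)¹ = r², (r²)² = r, (r²)³ = e.
The smallest positive k with (r²)ᵏ = e is 3.

Answer: 3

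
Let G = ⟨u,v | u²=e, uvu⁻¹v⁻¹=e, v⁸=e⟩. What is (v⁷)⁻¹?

The order of (v⁷) is 8 (smallest k with (v⁷)ᵏ = e), so (v⁷)⁻¹ = (v⁷)⁷ = v.
Check: (v⁷) · v → (v⁷) · v = e, giving e as required.

Answer: v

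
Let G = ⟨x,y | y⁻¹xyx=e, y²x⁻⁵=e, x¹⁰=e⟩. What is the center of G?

An element z ∈ Z(G) iff z commutes with every generator.
For example x⁵ is central: (x⁵)·x = x⁶ = x·(x⁵); (x⁵)·y = y⁻¹ = y·(x⁵).
Whereas x ∉ Z(G) since x·y = xy ≠ x⁴y⁻¹ = y·x.
Checking each of the 20 elements this way gives Z(G) = {e, x⁵}, of order 2.

Answer: {e, x⁵}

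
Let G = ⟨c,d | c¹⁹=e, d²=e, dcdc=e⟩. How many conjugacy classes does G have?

The conjugacy classes (representative and size) are:
  [e] (size 1), [c¹⁸] (size 2), [c²] (size 2), [c¹⁶] (size 2), [c⁴] (size 2), [c¹⁴] (size 2), [c¹³] (size 2), [c¹²] (size 2), [c⁸] (size 2), [c⁹] (size 2), [d] (size 19).
Class equation: 1 + 2 + 2 + 2 + 2 + 2 + 2 + 2 + 2 + 2 + 19 = 38 = |G|. So G has 11 conjugacy classes.

Answer: 11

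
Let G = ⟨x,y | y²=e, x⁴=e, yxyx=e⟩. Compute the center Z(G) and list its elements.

An element z ∈ Z(G) iff z commutes with every generator.
For example x² is central: (x²)·x = x³ = x·(x²); (x²)·y = x²y = y·(x²).
Whereas x ∉ Z(G) since x·y = xy ≠ x³y = y·x.
Checking each of the 8 elements this way gives Z(G) = {e, x²}, of order 2.

Answer: {e, x²}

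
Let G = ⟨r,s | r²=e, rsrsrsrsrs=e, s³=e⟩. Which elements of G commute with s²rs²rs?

⟨s²rs²rs⟩ ⊆ C_G(s²rs²rs) since powers of s²rs²rs commute with s²rs²rs; so |C_G(s²rs²rs)| ≥ |⟨s²rs²rs⟩| = 3.
By orbit–stabilizer, |C_G(s²rs²rs)| = |G| / |conj. class of s²rs²rs| = 60 / 20 = 3.
The 3 elements commuting with s²rs²rs are {e, s²rsrs, s²rs²rs}.

Answer: {e, s²rsrs, s²rs²rs}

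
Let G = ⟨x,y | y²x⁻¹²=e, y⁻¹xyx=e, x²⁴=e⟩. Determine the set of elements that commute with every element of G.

An element z ∈ Z(G) iff z commutes with every generator.
For example x¹² is central: (x¹²)·x = x¹³ = x·(x¹²); (x¹²)·y = y⁻¹ = y·(x¹²).
Whereas x ∉ Z(G) since x·y = xy ≠ x¹¹y⁻¹ = y·x.
Checking each of the 48 elements this way gives Z(G) = {e, x¹²}, of order 2.

Answer: {e, x¹²}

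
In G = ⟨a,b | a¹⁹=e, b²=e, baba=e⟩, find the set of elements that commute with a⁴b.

⟨a⁴b⟩ ⊆ C_G(a⁴b) since powers of a⁴b commute with a⁴b; so |C_G(a⁴b)| ≥ |⟨a⁴b⟩| = 2.
By orbit–stabilizer, |C_G(a⁴b)| = |G| / |conj. class of a⁴b| = 38 / 19 = 2.
The 2 elements commuting with a⁴b are {e, a⁴b}.

Answer: {e, a⁴b}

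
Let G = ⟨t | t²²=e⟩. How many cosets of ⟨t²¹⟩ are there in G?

First find ord(t²¹) by computing successive powers:
  (t²¹)¹ = t²¹, (t²¹)² = t²⁰, (t²¹)³ = t¹⁹, (t²¹)⁴ = t¹⁸, (t²¹)⁵ = t¹⁷, (t²¹)⁶ = t¹⁶, (t²¹)⁷ = t¹⁵, (t²¹)⁸ = t¹⁴, (t²¹)⁹ = t¹³, (t²¹)¹⁰ = t¹², (t²¹)¹¹ = t¹¹, (t²¹)¹² = t¹⁰, (t²¹)¹³ = t⁹, (t²¹)¹⁴ = t⁸, (t²¹)¹⁵ = t⁷, (t²¹)¹⁶ = t⁶, (t²¹)¹⁷ = t⁵, (t²¹)¹⁸ = t⁴, (t²¹)¹⁹ = t³, (t²¹)²⁰ = t², (t²¹)²¹ = t, (t²¹)²² = e.
So |⟨t²¹⟩| = ord(t²¹) = 22. With |G| = 22, by Lagrange [G : ⟨t²¹⟩] = 22/22 = 1.

Answer: 1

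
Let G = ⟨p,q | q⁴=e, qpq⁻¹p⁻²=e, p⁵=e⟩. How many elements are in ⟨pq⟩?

|⟨pq⟩| equals the order of pq. Compute successive powers until reaching e:
  (pq)¹ = pq, (pq)² = p³q², (pq)³ = p²q³, (pq)⁴ = e.
The smallest positive k with (pq)ᵏ = e is 4, so |⟨pq⟩| = 4.

Answer: 4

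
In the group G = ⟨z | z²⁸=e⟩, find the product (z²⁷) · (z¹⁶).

Compute (z²⁷) · (z¹⁶) by multiplying left to right and reducing via the relations at each step:
  (z²⁷) · z¹⁶ = z¹⁵

Answer: z¹⁵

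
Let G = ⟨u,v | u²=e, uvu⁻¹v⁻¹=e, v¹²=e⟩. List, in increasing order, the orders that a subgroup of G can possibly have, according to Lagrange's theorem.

|G| = 24 = 2³ · 3. By Lagrange's theorem the order of any subgroup divides 24; the divisors of 24 are 1, 2, 3, 4, 6, 8, 12, 24.

Answer: 1, 2, 3, 4, 6, 8, 12, 24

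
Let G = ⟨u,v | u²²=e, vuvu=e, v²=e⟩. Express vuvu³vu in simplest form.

Multiply left to right, reducing at each step:
  v · u = u²¹v
  (u²¹v) · v = u²¹
  (u²¹) · u³ = u²
  (u²) · v = u²v
  (u²v) · u = uv

Answer: uv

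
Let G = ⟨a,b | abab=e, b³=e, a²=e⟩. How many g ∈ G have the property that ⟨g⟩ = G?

⟨g⟩ = G would require ord(g) = |G| = 6, but the maximum element order in G is 3 < 6. So G is not cyclic and no single element generates it: the count is 0.

Answer: 0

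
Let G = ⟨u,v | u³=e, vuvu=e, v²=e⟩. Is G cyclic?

Every cyclic group is abelian. But u·v = uv while v·u = u²v, so u·v ≠ v·u and G is not abelian. Hence G is not cyclic.

Answer: No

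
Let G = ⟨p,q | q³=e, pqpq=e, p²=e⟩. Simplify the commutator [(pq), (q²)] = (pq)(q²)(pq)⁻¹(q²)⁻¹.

[(pq), (q²)] = (pq)·(q²)·(pq)⁻¹·(q²)⁻¹.
  (pq) · (q²) = p
  p · (pq) = q
  q · q = q²

Answer: q²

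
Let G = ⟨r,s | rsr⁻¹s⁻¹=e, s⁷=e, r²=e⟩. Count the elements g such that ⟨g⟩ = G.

G is cyclic of order 14. An element generates G iff its order is 14, and a cyclic group of order 14 has exactly φ(14) = 6 such elements.

Answer: 6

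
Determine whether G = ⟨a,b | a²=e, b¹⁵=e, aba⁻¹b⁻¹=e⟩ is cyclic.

|G| = 30. The element ab has order 30 (its powers give 30 distinct elements), so ⟨ab⟩ = G and G is cyclic.

Answer: Yes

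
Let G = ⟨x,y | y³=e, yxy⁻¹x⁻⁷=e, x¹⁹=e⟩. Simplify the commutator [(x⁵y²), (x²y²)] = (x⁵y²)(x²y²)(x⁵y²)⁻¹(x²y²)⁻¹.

[(x⁵y²), (x²y²)] = (x⁵y²)·(x²y²)·(x⁵y²)⁻¹·(x²y²)⁻¹.
  (x⁵y²) · (x²y²) = x⁸y
  (x⁸y) · (x³y) = x¹⁰y²
  (x¹⁰y²) · (x⁵y) = x⁸

Answer: x⁸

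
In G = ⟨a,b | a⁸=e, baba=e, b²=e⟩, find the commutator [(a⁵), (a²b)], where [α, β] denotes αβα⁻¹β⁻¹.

[(a⁵), (a²b)] = (a⁵)·(a²b)·(a⁵)⁻¹·(a²b)⁻¹.
  (a⁵) · (a²b) = a⁷b
  (a⁷b) · (a³) = a⁴b
  (a⁴b) · (a²b) = a²

Answer: a²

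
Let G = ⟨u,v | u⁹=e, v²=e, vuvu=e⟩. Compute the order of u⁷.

Compute successive powers until reaching e:
  (u⁷)¹ = u⁷, (u⁷)² = u⁵, (u⁷)³ = u³, (u⁷)⁴ = u, (u⁷)⁵ = u⁸, (u⁷)⁶ = u⁶, (u⁷)⁷ = u⁴, (u⁷)⁸ = u², (u⁷)⁹ = e.
The smallest positive k with (u⁷)ᵏ = e is 9.

Answer: 9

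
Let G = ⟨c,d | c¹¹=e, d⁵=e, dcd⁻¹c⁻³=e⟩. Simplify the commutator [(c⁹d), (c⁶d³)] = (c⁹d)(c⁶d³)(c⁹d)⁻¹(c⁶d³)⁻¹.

[(c⁹d), (c⁶d³)] = (c⁹d)·(c⁶d³)·(c⁹d)⁻¹·(c⁶d³)⁻¹.
  (c⁹d) · (c⁶d³) = c⁵d⁴
  (c⁵d⁴) · (c⁸d⁴) = c⁴d³
  (c⁴d³) · (cd²) = c⁹

Answer: c⁹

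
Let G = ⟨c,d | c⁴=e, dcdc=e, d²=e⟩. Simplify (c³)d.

Compute (c³) · d by multiplying left to right and reducing via the relations at each step:
  (c³) · d = c³d

Answer: c³d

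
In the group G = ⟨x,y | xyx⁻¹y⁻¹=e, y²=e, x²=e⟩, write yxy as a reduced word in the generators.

Multiply left to right, reducing at each step:
  y · x = xy
  (xy) · y = x

Answer: x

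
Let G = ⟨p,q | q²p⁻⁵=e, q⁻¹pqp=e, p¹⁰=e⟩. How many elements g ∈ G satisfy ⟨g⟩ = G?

⟨g⟩ = G would require ord(g) = |G| = 20, but the maximum element order in G is 10 < 20. So G is not cyclic and no single element generates it: the count is 0.

Answer: 0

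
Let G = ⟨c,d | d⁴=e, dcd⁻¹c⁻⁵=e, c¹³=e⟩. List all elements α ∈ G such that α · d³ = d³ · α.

⟨d³⟩ ⊆ C_G(d³) since powers of d³ commute with d³; so |C_G(d³)| ≥ |⟨d³⟩| = 4.
By orbit–stabilizer, |C_G(d³)| = |G| / |conj. class of d³| = 52 / 13 = 4.
The 4 elements commuting with d³ are {e, d, d², d³}.

Answer: {e, d, d², d³}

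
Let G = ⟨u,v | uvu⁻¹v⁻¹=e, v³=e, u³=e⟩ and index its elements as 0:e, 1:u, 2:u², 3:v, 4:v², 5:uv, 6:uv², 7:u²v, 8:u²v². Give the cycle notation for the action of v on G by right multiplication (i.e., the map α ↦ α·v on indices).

(0 3 4)(1 5 6)(2 7 8)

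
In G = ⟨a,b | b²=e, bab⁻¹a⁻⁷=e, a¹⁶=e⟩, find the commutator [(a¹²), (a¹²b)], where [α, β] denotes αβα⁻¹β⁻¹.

[(a¹²), (a¹²b)] = (a¹²)·(a¹²b)·(a¹²)⁻¹·(a¹²b)⁻¹.
  (a¹²) · (a¹²b) = a⁸b
  (a⁸b) · (a⁴) = a⁴b
  (a⁴b) · (a¹²b) = a⁸

Answer: a⁸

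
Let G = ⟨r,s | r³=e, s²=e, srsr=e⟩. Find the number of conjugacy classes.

The conjugacy classes (representative and size) are:
  [e] (size 1), [r] (size 2), [rs] (size 3).
Class equation: 1 + 2 + 3 = 6 = |G|. So G has 3 conjugacy classes.

Answer: 3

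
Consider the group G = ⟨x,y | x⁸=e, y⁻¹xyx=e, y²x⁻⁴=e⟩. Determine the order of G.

Enumerate words in the generators, reducing via the relations: the distinct elements are
  {e, x, y, xy, x², x³, x⁴, x⁵, x⁶, x⁷, x²y, x³y, y⁻¹, xy⁻¹, x²y⁻¹, x³y⁻¹}.
No further products give new elements, so |G| = 16.

Answer: 16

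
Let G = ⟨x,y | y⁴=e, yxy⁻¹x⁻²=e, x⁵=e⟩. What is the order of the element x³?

Compute successive powers until reaching e:
  (x³)¹ = x³, (x³)² = x, (x³)³ = x⁴, (x³)⁴ = x², (x³)⁵ = e.
The smallest positive k with (x³)ᵏ = e is 5.

Answer: 5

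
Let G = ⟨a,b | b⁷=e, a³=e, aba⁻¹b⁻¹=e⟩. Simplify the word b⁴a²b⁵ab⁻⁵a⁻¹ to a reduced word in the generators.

Multiply left to right, reducing at each step:
  (b⁴) · a² = a²b⁴
  (a²b⁴) · b⁵ = a²b²
  (a²b²) · a = b²
  (b²) · b⁻⁵ = b⁴
  (b⁴) · a⁻¹ = a²b⁴

Answer: a²b⁴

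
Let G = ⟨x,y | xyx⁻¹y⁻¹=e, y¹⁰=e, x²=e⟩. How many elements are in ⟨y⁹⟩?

|⟨y⁹⟩| equals the order of y⁹. Compute successive powers until reaching e:
  (y⁹)¹ = y⁹, (y⁹)² = y⁸, (y⁹)³ = y⁷, (y⁹)⁴ = y⁶, (y⁹)⁵ = y⁵, (y⁹)⁶ = y⁴, (y⁹)⁷ = y³, (y⁹)⁸ = y², (y⁹)⁹ = y, (y⁹)¹⁰ = e.
The smallest positive k with (y⁹)ᵏ = e is 10, so |⟨y⁹⟩| = 10.

Answer: 10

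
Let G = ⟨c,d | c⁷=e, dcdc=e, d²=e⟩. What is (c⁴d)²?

Compute successive powers of (c⁴d), reducing at each step:
  (c⁴d)²: (c⁴d) · c⁴ = d;   d · d = e

Answer: e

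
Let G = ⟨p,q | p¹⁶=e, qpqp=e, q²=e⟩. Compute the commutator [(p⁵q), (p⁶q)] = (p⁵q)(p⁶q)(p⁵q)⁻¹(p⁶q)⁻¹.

[(p⁵q), (p⁶q)] = (p⁵q)·(p⁶q)·(p⁵q)⁻¹·(p⁶q)⁻¹.
  (p⁵q) · (p⁶q) = p¹⁵
  (p¹⁵) · (p⁵q) = p⁴q
  (p⁴q) · (p⁶q) = p¹⁴

Answer: p¹⁴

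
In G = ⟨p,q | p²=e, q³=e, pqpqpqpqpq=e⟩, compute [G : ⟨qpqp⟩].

First find ord(qpqp) by computing successive powers:
  (qpqp)¹ = qpqp, (qpqp)² = pq², (qpqp)³ = qp, (qpqp)⁴ = pq²pq², (qpqp)⁵ = e.
So |⟨qpqp⟩| = ord(qpqp) = 5. With |G| = 60, by Lagrange [G : ⟨qpqp⟩] = 60/5 = 12.

Answer: 12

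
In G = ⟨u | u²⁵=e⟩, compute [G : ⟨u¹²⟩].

First find ord(u¹²) by computing successive powers:
  (u¹²)¹ = u¹², (u¹²)² = u²⁴, (u¹²)³ = u¹¹, (u¹²)⁴ = u²³, (u¹²)⁵ = u¹⁰, (u¹²)⁶ = u²², (u¹²)⁷ = u⁹, (u¹²)⁸ = u²¹, (u¹²)⁹ = u⁸, (u¹²)¹⁰ = u²⁰, (u¹²)¹¹ = u⁷, (u¹²)¹² = u¹⁹, (u¹²)¹³ = u⁶, (u¹²)¹⁴ = u¹⁸, (u¹²)¹⁵ = u⁵, (u¹²)¹⁶ = u¹⁷, (u¹²)¹⁷ = u⁴, (u¹²)¹⁸ = u¹⁶, (u¹²)¹⁹ = u³, (u¹²)²⁰ = u¹⁵, (u¹²)²¹ = u², (u¹²)²² = u¹⁴, (u¹²)²³ = u, (u¹²)²⁴ = u¹³, (u¹²)²⁵ = e.
So |⟨u¹²⟩| = ord(u¹²) = 25. With |G| = 25, by Lagrange [G : ⟨u¹²⟩] = 25/25 = 1.

Answer: 1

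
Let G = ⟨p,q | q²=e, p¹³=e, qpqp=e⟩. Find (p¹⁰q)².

Compute successive powers of (p¹⁰q), reducing at each step:
  (p¹⁰q)²: (p¹⁰q) · p¹⁰ = q;   q · q = e

Answer: e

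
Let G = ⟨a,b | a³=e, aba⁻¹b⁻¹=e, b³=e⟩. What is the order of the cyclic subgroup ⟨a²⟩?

|⟨a²⟩| equals the order of a². Compute successive powers until reaching e:
  (a²)¹ = a², (a²)² = a, (a²)³ = e.
The smallest positive k with (a²)ᵏ = e is 3, so |⟨a²⟩| = 3.

Answer: 3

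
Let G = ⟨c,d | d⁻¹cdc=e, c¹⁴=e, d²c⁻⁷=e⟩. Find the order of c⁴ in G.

Compute successive powers until reaching e:
  (c⁴)¹ = c⁴, (c⁴)² = c⁸, (c⁴)³ = c¹², (c⁴)⁴ = c², (c⁴)⁵ = c⁶, (c⁴)⁶ = c¹⁰, (c⁴)⁷ = e.
The smallest positive k with (c⁴)ᵏ = e is 7.

Answer: 7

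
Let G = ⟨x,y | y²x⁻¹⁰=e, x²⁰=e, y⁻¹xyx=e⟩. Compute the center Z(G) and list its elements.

An element z ∈ Z(G) iff z commutes with every generator.
For example x¹⁰ is central: (x¹⁰)·x = x¹¹ = x·(x¹⁰); (x¹⁰)·y = y⁻¹ = y·(x¹⁰).
Whereas x ∉ Z(G) since x·y = xy ≠ x⁹y⁻¹ = y·x.
Checking each of the 40 elements this way gives Z(G) = {e, x¹⁰}, of order 2.

Answer: {e, x¹⁰}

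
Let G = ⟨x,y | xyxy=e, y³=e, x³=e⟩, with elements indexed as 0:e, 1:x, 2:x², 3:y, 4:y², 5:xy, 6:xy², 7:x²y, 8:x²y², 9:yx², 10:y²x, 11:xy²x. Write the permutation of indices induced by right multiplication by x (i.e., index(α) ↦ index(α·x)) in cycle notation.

(0 1 2)(3 8 9)(4 10 5)(6 11 7)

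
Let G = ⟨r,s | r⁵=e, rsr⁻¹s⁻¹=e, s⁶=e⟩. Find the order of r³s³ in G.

Compute successive powers until reaching e:
  (r³s³)¹ = r³s³, (r³s³)² = r, (r³s³)³ = r⁴s³, (r³s³)⁴ = r², (r³s³)⁵ = s³, (r³s³)⁶ = r³, (r³s³)⁷ = rs³, (r³s³)⁸ = r⁴, (r³s³)⁹ = r²s³, (r³s³)¹⁰ = e.
The smallest positive k with (r³s³)ᵏ = e is 10.

Answer: 10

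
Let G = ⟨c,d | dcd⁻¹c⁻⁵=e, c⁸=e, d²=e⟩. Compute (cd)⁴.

Compute successive powers of (cd), reducing at each step:
  (cd)²: (cd) · c = c⁶d;   (c⁶d) · d = c⁶
  (cd)³: (c⁶) · c = c⁷;   (c⁷) · d = c⁷d
  (cd)⁴: (c⁷d) · c = c⁴d;   (c⁴d) · d = c⁴

Answer: c⁴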